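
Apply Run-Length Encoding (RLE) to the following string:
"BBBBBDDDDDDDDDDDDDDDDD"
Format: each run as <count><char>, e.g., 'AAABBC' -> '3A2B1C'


Scanning runs left to right:
  i=0: run of 'B' x 5 -> '5B'
  i=5: run of 'D' x 17 -> '17D'

RLE = 5B17D


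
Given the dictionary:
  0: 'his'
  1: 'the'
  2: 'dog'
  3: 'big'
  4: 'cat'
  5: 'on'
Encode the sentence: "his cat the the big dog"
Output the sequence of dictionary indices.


Look up each word in the dictionary:
  'his' -> 0
  'cat' -> 4
  'the' -> 1
  'the' -> 1
  'big' -> 3
  'dog' -> 2

Encoded: [0, 4, 1, 1, 3, 2]


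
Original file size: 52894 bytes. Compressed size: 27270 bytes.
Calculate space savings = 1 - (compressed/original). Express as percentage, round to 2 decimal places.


ratio = compressed/original = 27270/52894 = 0.515559
savings = 1 - ratio = 1 - 0.515559 = 0.484441
as a percentage: 0.484441 * 100 = 48.44%

Space savings = 1 - 27270/52894 = 48.44%


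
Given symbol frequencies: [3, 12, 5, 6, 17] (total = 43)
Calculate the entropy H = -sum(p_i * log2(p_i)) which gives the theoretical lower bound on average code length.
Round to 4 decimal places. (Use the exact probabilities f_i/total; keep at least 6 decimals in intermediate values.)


Per-symbol terms -p_i * log2(p_i) with p_i = f_i/43:
  p = 3/43 = 0.069767: log2(p) = -3.841302, -p*log2(p) = 0.267998
  p = 12/43 = 0.279070: log2(p) = -1.841302, -p*log2(p) = 0.513852
  p = 5/43 = 0.116279: log2(p) = -3.104337, -p*log2(p) = 0.360969
  p = 6/43 = 0.139535: log2(p) = -2.841302, -p*log2(p) = 0.396461
  p = 17/43 = 0.395349: log2(p) = -1.338802, -p*log2(p) = 0.529294
H = 0.267998 + 0.513852 + 0.360969 + 0.396461 + 0.529294 = 2.068574

H = 2.0686 bits/symbol


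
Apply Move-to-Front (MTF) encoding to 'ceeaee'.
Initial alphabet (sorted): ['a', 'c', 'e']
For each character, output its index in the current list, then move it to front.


MTF encoding:
'c': index 1 in ['a', 'c', 'e'] -> ['c', 'a', 'e']
'e': index 2 in ['c', 'a', 'e'] -> ['e', 'c', 'a']
'e': index 0 in ['e', 'c', 'a'] -> ['e', 'c', 'a']
'a': index 2 in ['e', 'c', 'a'] -> ['a', 'e', 'c']
'e': index 1 in ['a', 'e', 'c'] -> ['e', 'a', 'c']
'e': index 0 in ['e', 'a', 'c'] -> ['e', 'a', 'c']


Output: [1, 2, 0, 2, 1, 0]


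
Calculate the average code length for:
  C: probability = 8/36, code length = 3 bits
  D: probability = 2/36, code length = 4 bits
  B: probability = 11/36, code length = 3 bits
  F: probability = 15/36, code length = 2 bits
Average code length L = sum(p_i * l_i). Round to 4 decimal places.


Weighted contributions p_i * l_i:
  C: (8/36) * 3 = 24/36
  D: (2/36) * 4 = 8/36
  B: (11/36) * 3 = 33/36
  F: (15/36) * 2 = 30/36
Sum = (24 + 8 + 33 + 30)/36 = 95/36

L = 95/36 = 2.6389 bits/symbol


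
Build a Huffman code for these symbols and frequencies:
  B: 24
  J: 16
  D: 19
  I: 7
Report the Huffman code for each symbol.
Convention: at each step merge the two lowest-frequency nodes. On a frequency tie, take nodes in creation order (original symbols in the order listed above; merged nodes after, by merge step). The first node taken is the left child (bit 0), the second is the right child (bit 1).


Huffman tree construction:
Step 1: Merge I(7) + J(16) = 23
Step 2: Merge D(19) + (I+J)(23) = 42
Step 3: Merge B(24) + (D+(I+J))(42) = 66
Read each symbol's code off the tree from the root (left child = 0, right child = 1).

Codes:
  B: 0 (length 1)
  J: 111 (length 3)
  D: 10 (length 2)
  I: 110 (length 3)
Average code length: 131/66 = 1.9848 bits/symbol


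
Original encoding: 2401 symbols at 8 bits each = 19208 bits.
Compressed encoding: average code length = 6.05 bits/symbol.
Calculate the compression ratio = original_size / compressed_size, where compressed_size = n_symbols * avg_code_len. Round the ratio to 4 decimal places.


original_size = n_symbols * orig_bits = 2401 * 8 = 19208 bits
compressed_size = n_symbols * avg_code_len = 2401 * 6.05 = 14526.05 bits
ratio = original_size / compressed_size = 19208 / 14526.05 = 1.3223

Compression ratio = 1.3223


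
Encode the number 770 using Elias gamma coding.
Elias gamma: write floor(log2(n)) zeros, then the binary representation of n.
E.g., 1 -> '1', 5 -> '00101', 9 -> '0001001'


num_bits = floor(log2(770)) + 1 = 10
leading_zeros = num_bits - 1 = 9
binary(770) = 1100000010

Elias gamma(770) = '000000000' + '1100000010' = 0000000001100000010 (19 bits)


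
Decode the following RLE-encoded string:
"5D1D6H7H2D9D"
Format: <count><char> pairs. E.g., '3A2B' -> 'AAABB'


Expanding each <count><char> pair:
  5D -> 'DDDDD'
  1D -> 'D'
  6H -> 'HHHHHH'
  7H -> 'HHHHHHH'
  2D -> 'DD'
  9D -> 'DDDDDDDDD'

Decoded = DDDDDDHHHHHHHHHHHHHDDDDDDDDDDD


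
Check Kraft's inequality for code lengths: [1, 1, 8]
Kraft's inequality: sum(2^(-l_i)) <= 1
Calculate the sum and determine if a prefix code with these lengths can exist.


Sum = 2^(-1) + 2^(-1) + 2^(-8)
    = 0.5 + 0.5 + 0.00390625
    = 257/256 = 1.00390625
Since 1.00390625 > 1, Kraft's inequality is NOT satisfied.
A prefix code with these lengths CANNOT exist.

Kraft sum = 1.00390625. Not satisfied.


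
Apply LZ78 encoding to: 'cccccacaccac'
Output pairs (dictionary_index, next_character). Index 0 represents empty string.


LZ78 encoding steps:
Dictionary: {0: ''}
Step 1: w='' (idx 0), next='c' -> output (0, 'c'), add 'c' as idx 1
Step 2: w='c' (idx 1), next='c' -> output (1, 'c'), add 'cc' as idx 2
Step 3: w='cc' (idx 2), next='a' -> output (2, 'a'), add 'cca' as idx 3
Step 4: w='c' (idx 1), next='a' -> output (1, 'a'), add 'ca' as idx 4
Step 5: w='cca' (idx 3), next='c' -> output (3, 'c'), add 'ccac' as idx 5


Encoded: [(0, 'c'), (1, 'c'), (2, 'a'), (1, 'a'), (3, 'c')]


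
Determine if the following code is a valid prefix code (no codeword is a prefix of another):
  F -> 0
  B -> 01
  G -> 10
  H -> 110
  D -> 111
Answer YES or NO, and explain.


Checking each pair (does one codeword prefix another?):
  F='0' vs B='01': prefix -- VIOLATION

NO -- this is NOT a valid prefix code. F (0) is a prefix of B (01).


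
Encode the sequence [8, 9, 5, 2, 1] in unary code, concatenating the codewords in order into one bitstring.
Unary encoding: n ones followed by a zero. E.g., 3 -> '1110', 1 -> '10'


Encode each number as n ones followed by a terminating 0:
  8 -> 111111110 (9 bits)
  9 -> 1111111110 (10 bits)
  5 -> 111110 (6 bits)
  2 -> 110 (3 bits)
  1 -> 10 (2 bits)
Total length = 9 + 10 + 6 + 3 + 2 = 30 bits.

Unary([8, 9, 5, 2, 1]) = 111111110111111111011111011010 (30 bits)


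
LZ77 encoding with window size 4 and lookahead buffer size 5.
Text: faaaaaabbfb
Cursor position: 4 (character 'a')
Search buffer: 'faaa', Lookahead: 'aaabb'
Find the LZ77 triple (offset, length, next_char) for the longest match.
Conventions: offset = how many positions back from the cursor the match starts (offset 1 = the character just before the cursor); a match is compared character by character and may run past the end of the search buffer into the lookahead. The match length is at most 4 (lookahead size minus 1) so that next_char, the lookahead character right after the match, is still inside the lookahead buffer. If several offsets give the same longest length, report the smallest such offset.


Try each offset into the search buffer:
  offset=1 (pos 3, char 'a'): match length 3
  offset=2 (pos 2, char 'a'): match length 3
  offset=3 (pos 1, char 'a'): match length 3
  offset=4 (pos 0, char 'f'): match length 0
Longest match has length 3, found at offsets 1, 2, 3; take the smallest, offset 1.
next_char = character at position 4 + 3 = 7 -> 'b'

Best match: offset=1, length=3 (matching 'aaa' starting at position 3)
LZ77 triple: (1, 3, 'b')


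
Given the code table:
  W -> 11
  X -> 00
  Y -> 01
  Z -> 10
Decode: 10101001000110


Decoding:
10 -> Z
10 -> Z
10 -> Z
01 -> Y
00 -> X
01 -> Y
10 -> Z


Result: ZZZYXYZ


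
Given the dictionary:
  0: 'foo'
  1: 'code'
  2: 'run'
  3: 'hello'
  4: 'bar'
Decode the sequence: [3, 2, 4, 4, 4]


Look up each index in the dictionary:
  3 -> 'hello'
  2 -> 'run'
  4 -> 'bar'
  4 -> 'bar'
  4 -> 'bar'

Decoded: "hello run bar bar bar"


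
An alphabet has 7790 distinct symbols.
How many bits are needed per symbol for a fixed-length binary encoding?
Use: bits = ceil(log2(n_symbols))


log2(7790) = 12.9274
Bracket: 2^12 = 4096 < 7790 <= 2^13 = 8192
So ceil(log2(7790)) = 13

bits = ceil(log2(7790)) = ceil(12.9274) = 13 bits


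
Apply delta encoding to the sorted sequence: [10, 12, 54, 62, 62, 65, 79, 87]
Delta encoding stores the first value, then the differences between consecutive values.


First value: 10
Deltas:
  12 - 10 = 2
  54 - 12 = 42
  62 - 54 = 8
  62 - 62 = 0
  65 - 62 = 3
  79 - 65 = 14
  87 - 79 = 8


Delta encoded: [10, 2, 42, 8, 0, 3, 14, 8]


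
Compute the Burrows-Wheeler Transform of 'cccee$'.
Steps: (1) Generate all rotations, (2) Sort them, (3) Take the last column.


Rotations (sorted):
  0: $cccee -> last char: e
  1: cccee$ -> last char: $
  2: ccee$c -> last char: c
  3: cee$cc -> last char: c
  4: e$ccce -> last char: e
  5: ee$ccc -> last char: c


BWT = e$ccec


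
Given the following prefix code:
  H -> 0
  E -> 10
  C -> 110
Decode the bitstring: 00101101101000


Decoding step by step:
Bits 0 -> H
Bits 0 -> H
Bits 10 -> E
Bits 110 -> C
Bits 110 -> C
Bits 10 -> E
Bits 0 -> H
Bits 0 -> H


Decoded message: HHECCEHH


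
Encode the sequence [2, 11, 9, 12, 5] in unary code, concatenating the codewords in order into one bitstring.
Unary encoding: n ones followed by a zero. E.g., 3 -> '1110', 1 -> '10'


Encode each number as n ones followed by a terminating 0:
  2 -> 110 (3 bits)
  11 -> 111111111110 (12 bits)
  9 -> 1111111110 (10 bits)
  12 -> 1111111111110 (13 bits)
  5 -> 111110 (6 bits)
Total length = 3 + 12 + 10 + 13 + 6 = 44 bits.

Unary([2, 11, 9, 12, 5]) = 11011111111111011111111101111111111110111110 (44 bits)


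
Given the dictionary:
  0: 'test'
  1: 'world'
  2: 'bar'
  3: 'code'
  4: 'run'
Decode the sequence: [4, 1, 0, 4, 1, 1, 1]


Look up each index in the dictionary:
  4 -> 'run'
  1 -> 'world'
  0 -> 'test'
  4 -> 'run'
  1 -> 'world'
  1 -> 'world'
  1 -> 'world'

Decoded: "run world test run world world world"


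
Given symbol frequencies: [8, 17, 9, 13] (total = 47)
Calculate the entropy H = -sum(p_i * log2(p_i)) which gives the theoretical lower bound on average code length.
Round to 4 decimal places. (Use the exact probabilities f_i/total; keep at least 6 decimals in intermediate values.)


Per-symbol terms -p_i * log2(p_i) with p_i = f_i/47:
  p = 8/47 = 0.170213: log2(p) = -2.554589, -p*log2(p) = 0.434824
  p = 17/47 = 0.361702: log2(p) = -1.467126, -p*log2(p) = 0.530663
  p = 9/47 = 0.191489: log2(p) = -2.384664, -p*log2(p) = 0.456638
  p = 13/47 = 0.276596: log2(p) = -1.854149, -p*log2(p) = 0.512850
H = 0.434824 + 0.530663 + 0.456638 + 0.512850 = 1.934975

H = 1.935 bits/symbol


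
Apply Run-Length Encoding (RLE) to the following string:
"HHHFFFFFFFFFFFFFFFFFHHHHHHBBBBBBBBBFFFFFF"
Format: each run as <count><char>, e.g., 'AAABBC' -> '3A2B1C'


Scanning runs left to right:
  i=0: run of 'H' x 3 -> '3H'
  i=3: run of 'F' x 17 -> '17F'
  i=20: run of 'H' x 6 -> '6H'
  i=26: run of 'B' x 9 -> '9B'
  i=35: run of 'F' x 6 -> '6F'

RLE = 3H17F6H9B6F


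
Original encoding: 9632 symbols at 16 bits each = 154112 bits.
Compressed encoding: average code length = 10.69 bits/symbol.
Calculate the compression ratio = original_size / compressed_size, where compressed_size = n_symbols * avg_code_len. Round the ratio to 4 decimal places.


original_size = n_symbols * orig_bits = 9632 * 16 = 154112 bits
compressed_size = n_symbols * avg_code_len = 9632 * 10.69 = 102966.08 bits
ratio = original_size / compressed_size = 154112 / 102966.08 = 1.4967

Compression ratio = 1.4967


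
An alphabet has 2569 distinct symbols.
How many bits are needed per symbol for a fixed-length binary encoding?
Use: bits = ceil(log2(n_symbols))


log2(2569) = 11.327
Bracket: 2^11 = 2048 < 2569 <= 2^12 = 4096
So ceil(log2(2569)) = 12

bits = ceil(log2(2569)) = ceil(11.327) = 12 bits


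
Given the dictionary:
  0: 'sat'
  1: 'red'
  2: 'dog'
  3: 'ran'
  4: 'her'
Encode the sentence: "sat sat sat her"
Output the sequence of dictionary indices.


Look up each word in the dictionary:
  'sat' -> 0
  'sat' -> 0
  'sat' -> 0
  'her' -> 4

Encoded: [0, 0, 0, 4]


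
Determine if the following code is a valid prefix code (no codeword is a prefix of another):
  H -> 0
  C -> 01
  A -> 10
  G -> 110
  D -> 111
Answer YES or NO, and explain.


Checking each pair (does one codeword prefix another?):
  H='0' vs C='01': prefix -- VIOLATION

NO -- this is NOT a valid prefix code. H (0) is a prefix of C (01).


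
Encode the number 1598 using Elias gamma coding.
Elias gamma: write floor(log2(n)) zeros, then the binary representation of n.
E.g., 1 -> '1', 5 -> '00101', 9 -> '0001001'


num_bits = floor(log2(1598)) + 1 = 11
leading_zeros = num_bits - 1 = 10
binary(1598) = 11000111110

Elias gamma(1598) = '0000000000' + '11000111110' = 000000000011000111110 (21 bits)


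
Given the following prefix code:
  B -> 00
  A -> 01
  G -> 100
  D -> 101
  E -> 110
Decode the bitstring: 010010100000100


Decoding step by step:
Bits 01 -> A
Bits 00 -> B
Bits 101 -> D
Bits 00 -> B
Bits 00 -> B
Bits 01 -> A
Bits 00 -> B


Decoded message: ABDBBAB


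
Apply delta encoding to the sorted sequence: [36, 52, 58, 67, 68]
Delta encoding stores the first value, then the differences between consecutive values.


First value: 36
Deltas:
  52 - 36 = 16
  58 - 52 = 6
  67 - 58 = 9
  68 - 67 = 1


Delta encoded: [36, 16, 6, 9, 1]


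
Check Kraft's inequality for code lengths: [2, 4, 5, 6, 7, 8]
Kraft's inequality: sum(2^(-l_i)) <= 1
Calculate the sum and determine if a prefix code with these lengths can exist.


Sum = 2^(-2) + 2^(-4) + 2^(-5) + 2^(-6) + 2^(-7) + 2^(-8)
    = 0.25 + 0.0625 + 0.03125 + 0.015625 + 0.0078125 + 0.00390625
    = 95/256 = 0.37109375
Since 0.37109375 <= 1, Kraft's inequality IS satisfied.
A prefix code with these lengths CAN exist.

Kraft sum = 0.37109375. Satisfied.


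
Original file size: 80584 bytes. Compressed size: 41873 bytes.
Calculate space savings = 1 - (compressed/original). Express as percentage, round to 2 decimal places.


ratio = compressed/original = 41873/80584 = 0.519619
savings = 1 - ratio = 1 - 0.519619 = 0.480381
as a percentage: 0.480381 * 100 = 48.04%

Space savings = 1 - 41873/80584 = 48.04%


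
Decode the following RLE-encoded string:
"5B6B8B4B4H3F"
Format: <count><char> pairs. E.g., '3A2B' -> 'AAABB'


Expanding each <count><char> pair:
  5B -> 'BBBBB'
  6B -> 'BBBBBB'
  8B -> 'BBBBBBBB'
  4B -> 'BBBB'
  4H -> 'HHHH'
  3F -> 'FFF'

Decoded = BBBBBBBBBBBBBBBBBBBBBBBHHHHFFF


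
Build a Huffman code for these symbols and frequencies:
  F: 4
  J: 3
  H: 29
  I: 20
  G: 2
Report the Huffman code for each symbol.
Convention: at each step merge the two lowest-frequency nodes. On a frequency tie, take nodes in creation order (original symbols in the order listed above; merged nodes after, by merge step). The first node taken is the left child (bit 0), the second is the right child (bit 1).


Huffman tree construction:
Step 1: Merge G(2) + J(3) = 5
Step 2: Merge F(4) + (G+J)(5) = 9
Step 3: Merge (F+(G+J))(9) + I(20) = 29
Step 4: Merge H(29) + ((F+(G+J))+I)(29) = 58
Read each symbol's code off the tree from the root (left child = 0, right child = 1).

Codes:
  F: 100 (length 3)
  J: 1011 (length 4)
  H: 0 (length 1)
  I: 11 (length 2)
  G: 1010 (length 4)
Average code length: 101/58 = 1.7414 bits/symbol


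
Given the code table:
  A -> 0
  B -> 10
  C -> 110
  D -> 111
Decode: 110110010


Decoding:
110 -> C
110 -> C
0 -> A
10 -> B


Result: CCAB


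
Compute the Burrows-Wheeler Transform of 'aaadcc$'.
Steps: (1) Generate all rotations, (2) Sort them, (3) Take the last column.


Rotations (sorted):
  0: $aaadcc -> last char: c
  1: aaadcc$ -> last char: $
  2: aadcc$a -> last char: a
  3: adcc$aa -> last char: a
  4: c$aaadc -> last char: c
  5: cc$aaad -> last char: d
  6: dcc$aaa -> last char: a


BWT = c$aacda


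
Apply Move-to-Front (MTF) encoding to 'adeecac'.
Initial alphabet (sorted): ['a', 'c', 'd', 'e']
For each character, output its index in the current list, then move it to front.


MTF encoding:
'a': index 0 in ['a', 'c', 'd', 'e'] -> ['a', 'c', 'd', 'e']
'd': index 2 in ['a', 'c', 'd', 'e'] -> ['d', 'a', 'c', 'e']
'e': index 3 in ['d', 'a', 'c', 'e'] -> ['e', 'd', 'a', 'c']
'e': index 0 in ['e', 'd', 'a', 'c'] -> ['e', 'd', 'a', 'c']
'c': index 3 in ['e', 'd', 'a', 'c'] -> ['c', 'e', 'd', 'a']
'a': index 3 in ['c', 'e', 'd', 'a'] -> ['a', 'c', 'e', 'd']
'c': index 1 in ['a', 'c', 'e', 'd'] -> ['c', 'a', 'e', 'd']


Output: [0, 2, 3, 0, 3, 3, 1]


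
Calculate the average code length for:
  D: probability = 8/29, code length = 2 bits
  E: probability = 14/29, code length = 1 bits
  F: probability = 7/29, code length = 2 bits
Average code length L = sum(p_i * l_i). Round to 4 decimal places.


Weighted contributions p_i * l_i:
  D: (8/29) * 2 = 16/29
  E: (14/29) * 1 = 14/29
  F: (7/29) * 2 = 14/29
Sum = (16 + 14 + 14)/29 = 44/29

L = 44/29 = 1.5172 bits/symbol


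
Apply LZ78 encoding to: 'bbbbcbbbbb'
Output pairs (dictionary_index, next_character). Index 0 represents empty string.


LZ78 encoding steps:
Dictionary: {0: ''}
Step 1: w='' (idx 0), next='b' -> output (0, 'b'), add 'b' as idx 1
Step 2: w='b' (idx 1), next='b' -> output (1, 'b'), add 'bb' as idx 2
Step 3: w='b' (idx 1), next='c' -> output (1, 'c'), add 'bc' as idx 3
Step 4: w='bb' (idx 2), next='b' -> output (2, 'b'), add 'bbb' as idx 4
Step 5: w='bb' (idx 2), end of input -> output (2, '')


Encoded: [(0, 'b'), (1, 'b'), (1, 'c'), (2, 'b'), (2, '')]


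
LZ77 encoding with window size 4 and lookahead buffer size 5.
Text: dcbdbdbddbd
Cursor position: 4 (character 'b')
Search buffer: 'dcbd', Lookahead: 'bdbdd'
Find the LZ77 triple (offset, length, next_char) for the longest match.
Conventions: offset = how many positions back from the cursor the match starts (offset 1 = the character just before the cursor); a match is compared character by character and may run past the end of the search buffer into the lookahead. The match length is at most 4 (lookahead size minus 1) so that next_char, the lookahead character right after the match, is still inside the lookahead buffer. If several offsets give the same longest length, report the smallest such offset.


Try each offset into the search buffer:
  offset=1 (pos 3, char 'd'): match length 0
  offset=2 (pos 2, char 'b'): match length 4
  offset=3 (pos 1, char 'c'): match length 0
  offset=4 (pos 0, char 'd'): match length 0
Longest match has length 4 at offset 2.
next_char = character at position 4 + 4 = 8 -> 'd'

Best match: offset=2, length=4 (matching 'bdbd' starting at position 2)
LZ77 triple: (2, 4, 'd')


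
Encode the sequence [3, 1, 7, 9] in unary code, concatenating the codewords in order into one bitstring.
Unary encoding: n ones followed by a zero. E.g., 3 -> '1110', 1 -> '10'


Encode each number as n ones followed by a terminating 0:
  3 -> 1110 (4 bits)
  1 -> 10 (2 bits)
  7 -> 11111110 (8 bits)
  9 -> 1111111110 (10 bits)
Total length = 4 + 2 + 8 + 10 = 24 bits.

Unary([3, 1, 7, 9]) = 111010111111101111111110 (24 bits)


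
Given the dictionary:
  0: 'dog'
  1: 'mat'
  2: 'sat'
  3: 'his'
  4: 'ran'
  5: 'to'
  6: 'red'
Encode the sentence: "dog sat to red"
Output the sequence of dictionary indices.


Look up each word in the dictionary:
  'dog' -> 0
  'sat' -> 2
  'to' -> 5
  'red' -> 6

Encoded: [0, 2, 5, 6]


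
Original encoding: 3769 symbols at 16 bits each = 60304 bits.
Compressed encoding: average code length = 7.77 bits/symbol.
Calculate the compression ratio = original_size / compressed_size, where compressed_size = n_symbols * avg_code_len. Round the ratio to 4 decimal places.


original_size = n_symbols * orig_bits = 3769 * 16 = 60304 bits
compressed_size = n_symbols * avg_code_len = 3769 * 7.77 = 29285.13 bits
ratio = original_size / compressed_size = 60304 / 29285.13 = 2.0592

Compression ratio = 2.0592


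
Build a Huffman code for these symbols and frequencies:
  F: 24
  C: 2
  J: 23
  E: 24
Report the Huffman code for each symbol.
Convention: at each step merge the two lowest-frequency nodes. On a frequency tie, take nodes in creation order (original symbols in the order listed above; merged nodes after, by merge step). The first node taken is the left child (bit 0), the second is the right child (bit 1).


Huffman tree construction:
Step 1: Merge C(2) + J(23) = 25
Step 2: Merge F(24) + E(24) = 48
Step 3: Merge (C+J)(25) + (F+E)(48) = 73
Read each symbol's code off the tree from the root (left child = 0, right child = 1).

Codes:
  F: 10 (length 2)
  C: 00 (length 2)
  J: 01 (length 2)
  E: 11 (length 2)
Average code length: 146/73 = 2.0000 bits/symbol


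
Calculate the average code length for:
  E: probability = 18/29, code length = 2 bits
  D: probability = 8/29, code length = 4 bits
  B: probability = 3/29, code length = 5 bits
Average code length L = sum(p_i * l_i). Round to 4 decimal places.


Weighted contributions p_i * l_i:
  E: (18/29) * 2 = 36/29
  D: (8/29) * 4 = 32/29
  B: (3/29) * 5 = 15/29
Sum = (36 + 32 + 15)/29 = 83/29

L = 83/29 = 2.8621 bits/symbol


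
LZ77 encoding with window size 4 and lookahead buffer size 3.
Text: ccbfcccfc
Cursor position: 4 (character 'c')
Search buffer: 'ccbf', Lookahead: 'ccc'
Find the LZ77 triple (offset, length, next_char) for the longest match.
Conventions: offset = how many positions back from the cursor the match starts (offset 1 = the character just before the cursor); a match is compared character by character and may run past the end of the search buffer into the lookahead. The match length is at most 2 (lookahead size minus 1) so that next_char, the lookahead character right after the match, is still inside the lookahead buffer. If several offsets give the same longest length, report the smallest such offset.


Try each offset into the search buffer:
  offset=1 (pos 3, char 'f'): match length 0
  offset=2 (pos 2, char 'b'): match length 0
  offset=3 (pos 1, char 'c'): match length 1
  offset=4 (pos 0, char 'c'): match length 2
Longest match has length 2 at offset 4.
next_char = character at position 4 + 2 = 6 -> 'c'

Best match: offset=4, length=2 (matching 'cc' starting at position 0)
LZ77 triple: (4, 2, 'c')


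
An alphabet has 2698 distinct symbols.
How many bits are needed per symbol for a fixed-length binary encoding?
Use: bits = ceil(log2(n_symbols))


log2(2698) = 11.3977
Bracket: 2^11 = 2048 < 2698 <= 2^12 = 4096
So ceil(log2(2698)) = 12

bits = ceil(log2(2698)) = ceil(11.3977) = 12 bits


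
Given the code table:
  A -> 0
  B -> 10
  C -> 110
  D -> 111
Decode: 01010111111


Decoding:
0 -> A
10 -> B
10 -> B
111 -> D
111 -> D


Result: ABBDD


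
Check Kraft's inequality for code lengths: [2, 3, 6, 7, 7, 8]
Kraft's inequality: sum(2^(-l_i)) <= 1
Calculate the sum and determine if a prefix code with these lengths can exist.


Sum = 2^(-2) + 2^(-3) + 2^(-6) + 2^(-7) + 2^(-7) + 2^(-8)
    = 0.25 + 0.125 + 0.015625 + 0.0078125 + 0.0078125 + 0.00390625
    = 105/256 = 0.41015625
Since 0.41015625 <= 1, Kraft's inequality IS satisfied.
A prefix code with these lengths CAN exist.

Kraft sum = 0.41015625. Satisfied.


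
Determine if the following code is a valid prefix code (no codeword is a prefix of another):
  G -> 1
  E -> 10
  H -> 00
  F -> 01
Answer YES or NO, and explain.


Checking each pair (does one codeword prefix another?):
  G='1' vs E='10': prefix -- VIOLATION

NO -- this is NOT a valid prefix code. G (1) is a prefix of E (10).


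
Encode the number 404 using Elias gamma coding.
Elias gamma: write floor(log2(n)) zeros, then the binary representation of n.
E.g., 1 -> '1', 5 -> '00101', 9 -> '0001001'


num_bits = floor(log2(404)) + 1 = 9
leading_zeros = num_bits - 1 = 8
binary(404) = 110010100

Elias gamma(404) = '00000000' + '110010100' = 00000000110010100 (17 bits)


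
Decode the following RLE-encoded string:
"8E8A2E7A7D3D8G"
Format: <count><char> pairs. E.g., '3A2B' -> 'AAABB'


Expanding each <count><char> pair:
  8E -> 'EEEEEEEE'
  8A -> 'AAAAAAAA'
  2E -> 'EE'
  7A -> 'AAAAAAA'
  7D -> 'DDDDDDD'
  3D -> 'DDD'
  8G -> 'GGGGGGGG'

Decoded = EEEEEEEEAAAAAAAAEEAAAAAAADDDDDDDDDDGGGGGGGG


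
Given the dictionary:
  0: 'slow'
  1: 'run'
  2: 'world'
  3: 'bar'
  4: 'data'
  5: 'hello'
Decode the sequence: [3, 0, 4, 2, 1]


Look up each index in the dictionary:
  3 -> 'bar'
  0 -> 'slow'
  4 -> 'data'
  2 -> 'world'
  1 -> 'run'

Decoded: "bar slow data world run"


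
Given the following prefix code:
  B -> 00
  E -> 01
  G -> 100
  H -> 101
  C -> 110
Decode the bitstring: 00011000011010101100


Decoding step by step:
Bits 00 -> B
Bits 01 -> E
Bits 100 -> G
Bits 00 -> B
Bits 110 -> C
Bits 101 -> H
Bits 01 -> E
Bits 100 -> G


Decoded message: BEGBCHEG


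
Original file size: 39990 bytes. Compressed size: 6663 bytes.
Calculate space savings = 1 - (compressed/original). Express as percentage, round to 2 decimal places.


ratio = compressed/original = 6663/39990 = 0.166617
savings = 1 - ratio = 1 - 0.166617 = 0.833383
as a percentage: 0.833383 * 100 = 83.34%

Space savings = 1 - 6663/39990 = 83.34%


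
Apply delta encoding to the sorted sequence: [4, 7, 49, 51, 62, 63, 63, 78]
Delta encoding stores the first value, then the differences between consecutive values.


First value: 4
Deltas:
  7 - 4 = 3
  49 - 7 = 42
  51 - 49 = 2
  62 - 51 = 11
  63 - 62 = 1
  63 - 63 = 0
  78 - 63 = 15


Delta encoded: [4, 3, 42, 2, 11, 1, 0, 15]


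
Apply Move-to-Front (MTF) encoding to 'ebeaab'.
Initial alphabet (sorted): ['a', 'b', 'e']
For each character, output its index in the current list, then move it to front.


MTF encoding:
'e': index 2 in ['a', 'b', 'e'] -> ['e', 'a', 'b']
'b': index 2 in ['e', 'a', 'b'] -> ['b', 'e', 'a']
'e': index 1 in ['b', 'e', 'a'] -> ['e', 'b', 'a']
'a': index 2 in ['e', 'b', 'a'] -> ['a', 'e', 'b']
'a': index 0 in ['a', 'e', 'b'] -> ['a', 'e', 'b']
'b': index 2 in ['a', 'e', 'b'] -> ['b', 'a', 'e']


Output: [2, 2, 1, 2, 0, 2]


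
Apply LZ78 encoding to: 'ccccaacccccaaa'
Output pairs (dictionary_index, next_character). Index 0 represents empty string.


LZ78 encoding steps:
Dictionary: {0: ''}
Step 1: w='' (idx 0), next='c' -> output (0, 'c'), add 'c' as idx 1
Step 2: w='c' (idx 1), next='c' -> output (1, 'c'), add 'cc' as idx 2
Step 3: w='c' (idx 1), next='a' -> output (1, 'a'), add 'ca' as idx 3
Step 4: w='' (idx 0), next='a' -> output (0, 'a'), add 'a' as idx 4
Step 5: w='cc' (idx 2), next='c' -> output (2, 'c'), add 'ccc' as idx 5
Step 6: w='cc' (idx 2), next='a' -> output (2, 'a'), add 'cca' as idx 6
Step 7: w='a' (idx 4), next='a' -> output (4, 'a'), add 'aa' as idx 7


Encoded: [(0, 'c'), (1, 'c'), (1, 'a'), (0, 'a'), (2, 'c'), (2, 'a'), (4, 'a')]


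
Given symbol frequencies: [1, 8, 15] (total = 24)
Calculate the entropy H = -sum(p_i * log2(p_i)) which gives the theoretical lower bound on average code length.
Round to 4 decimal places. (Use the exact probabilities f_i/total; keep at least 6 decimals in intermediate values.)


Per-symbol terms -p_i * log2(p_i) with p_i = f_i/24:
  p = 1/24 = 0.041667: log2(p) = -4.584963, -p*log2(p) = 0.191040
  p = 8/24 = 0.333333: log2(p) = -1.584963, -p*log2(p) = 0.528321
  p = 15/24 = 0.625000: log2(p) = -0.678072, -p*log2(p) = 0.423795
H = 0.191040 + 0.528321 + 0.423795 = 1.143156

H = 1.1432 bits/symbol


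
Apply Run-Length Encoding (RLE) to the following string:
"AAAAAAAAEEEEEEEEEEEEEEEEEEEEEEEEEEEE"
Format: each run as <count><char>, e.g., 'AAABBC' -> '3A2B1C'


Scanning runs left to right:
  i=0: run of 'A' x 8 -> '8A'
  i=8: run of 'E' x 28 -> '28E'

RLE = 8A28E


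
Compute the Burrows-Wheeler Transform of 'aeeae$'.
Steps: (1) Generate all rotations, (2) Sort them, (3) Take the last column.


Rotations (sorted):
  0: $aeeae -> last char: e
  1: ae$aee -> last char: e
  2: aeeae$ -> last char: $
  3: e$aeea -> last char: a
  4: eae$ae -> last char: e
  5: eeae$a -> last char: a


BWT = ee$aea


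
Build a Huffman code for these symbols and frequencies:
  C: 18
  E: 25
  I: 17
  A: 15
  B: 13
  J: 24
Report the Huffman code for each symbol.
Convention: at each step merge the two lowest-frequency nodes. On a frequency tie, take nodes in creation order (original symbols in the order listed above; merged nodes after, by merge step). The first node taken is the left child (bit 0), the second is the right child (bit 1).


Huffman tree construction:
Step 1: Merge B(13) + A(15) = 28
Step 2: Merge I(17) + C(18) = 35
Step 3: Merge J(24) + E(25) = 49
Step 4: Merge (B+A)(28) + (I+C)(35) = 63
Step 5: Merge (J+E)(49) + ((B+A)+(I+C))(63) = 112
Read each symbol's code off the tree from the root (left child = 0, right child = 1).

Codes:
  C: 111 (length 3)
  E: 01 (length 2)
  I: 110 (length 3)
  A: 101 (length 3)
  B: 100 (length 3)
  J: 00 (length 2)
Average code length: 287/112 = 2.5625 bits/symbol


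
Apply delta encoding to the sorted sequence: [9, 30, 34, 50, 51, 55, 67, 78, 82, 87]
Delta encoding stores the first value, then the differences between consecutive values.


First value: 9
Deltas:
  30 - 9 = 21
  34 - 30 = 4
  50 - 34 = 16
  51 - 50 = 1
  55 - 51 = 4
  67 - 55 = 12
  78 - 67 = 11
  82 - 78 = 4
  87 - 82 = 5


Delta encoded: [9, 21, 4, 16, 1, 4, 12, 11, 4, 5]


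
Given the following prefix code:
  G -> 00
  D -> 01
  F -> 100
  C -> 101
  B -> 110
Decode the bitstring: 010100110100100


Decoding step by step:
Bits 01 -> D
Bits 01 -> D
Bits 00 -> G
Bits 110 -> B
Bits 100 -> F
Bits 100 -> F


Decoded message: DDGBFF


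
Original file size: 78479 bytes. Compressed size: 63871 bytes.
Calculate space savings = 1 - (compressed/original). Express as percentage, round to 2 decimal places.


ratio = compressed/original = 63871/78479 = 0.813861
savings = 1 - ratio = 1 - 0.813861 = 0.186139
as a percentage: 0.186139 * 100 = 18.61%

Space savings = 1 - 63871/78479 = 18.61%


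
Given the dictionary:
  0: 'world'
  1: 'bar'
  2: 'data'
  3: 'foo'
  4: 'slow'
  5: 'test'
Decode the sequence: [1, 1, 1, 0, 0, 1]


Look up each index in the dictionary:
  1 -> 'bar'
  1 -> 'bar'
  1 -> 'bar'
  0 -> 'world'
  0 -> 'world'
  1 -> 'bar'

Decoded: "bar bar bar world world bar"


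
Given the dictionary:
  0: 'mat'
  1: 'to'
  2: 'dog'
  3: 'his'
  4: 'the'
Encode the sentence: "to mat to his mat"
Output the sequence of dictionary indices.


Look up each word in the dictionary:
  'to' -> 1
  'mat' -> 0
  'to' -> 1
  'his' -> 3
  'mat' -> 0

Encoded: [1, 0, 1, 3, 0]


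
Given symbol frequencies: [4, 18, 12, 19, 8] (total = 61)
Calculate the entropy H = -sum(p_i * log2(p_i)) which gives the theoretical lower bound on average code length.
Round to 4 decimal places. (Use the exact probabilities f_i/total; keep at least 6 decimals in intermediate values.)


Per-symbol terms -p_i * log2(p_i) with p_i = f_i/61:
  p = 4/61 = 0.065574: log2(p) = -3.930737, -p*log2(p) = 0.257753
  p = 18/61 = 0.295082: log2(p) = -1.760812, -p*log2(p) = 0.519584
  p = 12/61 = 0.196721: log2(p) = -2.345775, -p*log2(p) = 0.461464
  p = 19/61 = 0.311475: log2(p) = -1.682810, -p*log2(p) = 0.524154
  p = 8/61 = 0.131148: log2(p) = -2.930737, -p*log2(p) = 0.384359
H = 0.257753 + 0.519584 + 0.461464 + 0.524154 + 0.384359 = 2.147314

H = 2.1473 bits/symbol


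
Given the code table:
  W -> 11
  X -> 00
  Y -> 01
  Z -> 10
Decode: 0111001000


Decoding:
01 -> Y
11 -> W
00 -> X
10 -> Z
00 -> X


Result: YWXZX


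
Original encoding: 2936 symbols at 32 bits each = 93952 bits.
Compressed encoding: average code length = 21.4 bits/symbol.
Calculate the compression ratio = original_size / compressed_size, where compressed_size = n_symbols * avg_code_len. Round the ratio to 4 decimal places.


original_size = n_symbols * orig_bits = 2936 * 32 = 93952 bits
compressed_size = n_symbols * avg_code_len = 2936 * 21.4 = 62830.4 bits
ratio = original_size / compressed_size = 93952 / 62830.4 = 1.4953

Compression ratio = 1.4953


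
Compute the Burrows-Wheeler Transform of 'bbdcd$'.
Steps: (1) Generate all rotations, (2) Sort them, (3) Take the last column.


Rotations (sorted):
  0: $bbdcd -> last char: d
  1: bbdcd$ -> last char: $
  2: bdcd$b -> last char: b
  3: cd$bbd -> last char: d
  4: d$bbdc -> last char: c
  5: dcd$bb -> last char: b


BWT = d$bdcb


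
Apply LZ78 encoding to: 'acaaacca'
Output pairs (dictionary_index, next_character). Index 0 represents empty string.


LZ78 encoding steps:
Dictionary: {0: ''}
Step 1: w='' (idx 0), next='a' -> output (0, 'a'), add 'a' as idx 1
Step 2: w='' (idx 0), next='c' -> output (0, 'c'), add 'c' as idx 2
Step 3: w='a' (idx 1), next='a' -> output (1, 'a'), add 'aa' as idx 3
Step 4: w='a' (idx 1), next='c' -> output (1, 'c'), add 'ac' as idx 4
Step 5: w='c' (idx 2), next='a' -> output (2, 'a'), add 'ca' as idx 5


Encoded: [(0, 'a'), (0, 'c'), (1, 'a'), (1, 'c'), (2, 'a')]


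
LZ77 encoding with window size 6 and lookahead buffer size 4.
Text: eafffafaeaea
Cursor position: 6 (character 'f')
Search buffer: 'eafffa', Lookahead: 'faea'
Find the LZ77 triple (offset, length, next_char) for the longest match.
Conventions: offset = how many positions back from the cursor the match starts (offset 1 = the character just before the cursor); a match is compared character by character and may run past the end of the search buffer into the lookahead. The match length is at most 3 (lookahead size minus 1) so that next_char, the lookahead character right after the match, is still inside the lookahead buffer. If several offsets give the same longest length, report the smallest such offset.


Try each offset into the search buffer:
  offset=1 (pos 5, char 'a'): match length 0
  offset=2 (pos 4, char 'f'): match length 2
  offset=3 (pos 3, char 'f'): match length 1
  offset=4 (pos 2, char 'f'): match length 1
  offset=5 (pos 1, char 'a'): match length 0
  offset=6 (pos 0, char 'e'): match length 0
Longest match has length 2 at offset 2.
next_char = character at position 6 + 2 = 8 -> 'e'

Best match: offset=2, length=2 (matching 'fa' starting at position 4)
LZ77 triple: (2, 2, 'e')


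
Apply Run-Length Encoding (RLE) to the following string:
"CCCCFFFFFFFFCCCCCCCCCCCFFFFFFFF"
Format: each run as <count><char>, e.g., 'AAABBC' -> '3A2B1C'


Scanning runs left to right:
  i=0: run of 'C' x 4 -> '4C'
  i=4: run of 'F' x 8 -> '8F'
  i=12: run of 'C' x 11 -> '11C'
  i=23: run of 'F' x 8 -> '8F'

RLE = 4C8F11C8F


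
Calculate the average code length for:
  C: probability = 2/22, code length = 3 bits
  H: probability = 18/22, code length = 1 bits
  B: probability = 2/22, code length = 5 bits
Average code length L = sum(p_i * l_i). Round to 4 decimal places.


Weighted contributions p_i * l_i:
  C: (2/22) * 3 = 6/22
  H: (18/22) * 1 = 18/22
  B: (2/22) * 5 = 10/22
Sum = (6 + 18 + 10)/22 = 34/22

L = 34/22 = 1.5455 bits/symbol


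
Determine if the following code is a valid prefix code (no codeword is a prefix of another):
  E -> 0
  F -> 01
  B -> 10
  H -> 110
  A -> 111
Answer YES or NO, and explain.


Checking each pair (does one codeword prefix another?):
  E='0' vs F='01': prefix -- VIOLATION

NO -- this is NOT a valid prefix code. E (0) is a prefix of F (01).


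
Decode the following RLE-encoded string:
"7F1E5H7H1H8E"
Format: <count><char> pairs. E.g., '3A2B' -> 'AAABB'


Expanding each <count><char> pair:
  7F -> 'FFFFFFF'
  1E -> 'E'
  5H -> 'HHHHH'
  7H -> 'HHHHHHH'
  1H -> 'H'
  8E -> 'EEEEEEEE'

Decoded = FFFFFFFEHHHHHHHHHHHHHEEEEEEEE


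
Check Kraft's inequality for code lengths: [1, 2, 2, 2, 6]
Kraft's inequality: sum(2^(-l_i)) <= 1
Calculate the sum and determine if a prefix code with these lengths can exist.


Sum = 2^(-1) + 2^(-2) + 2^(-2) + 2^(-2) + 2^(-6)
    = 0.5 + 0.25 + 0.25 + 0.25 + 0.015625
    = 81/64 = 1.265625
Since 1.265625 > 1, Kraft's inequality is NOT satisfied.
A prefix code with these lengths CANNOT exist.

Kraft sum = 1.265625. Not satisfied.


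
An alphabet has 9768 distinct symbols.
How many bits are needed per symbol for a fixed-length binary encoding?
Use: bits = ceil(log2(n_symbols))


log2(9768) = 13.2538
Bracket: 2^13 = 8192 < 9768 <= 2^14 = 16384
So ceil(log2(9768)) = 14

bits = ceil(log2(9768)) = ceil(13.2538) = 14 bits


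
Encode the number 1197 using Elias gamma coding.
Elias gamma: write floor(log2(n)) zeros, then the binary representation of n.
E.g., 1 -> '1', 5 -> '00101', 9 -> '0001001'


num_bits = floor(log2(1197)) + 1 = 11
leading_zeros = num_bits - 1 = 10
binary(1197) = 10010101101

Elias gamma(1197) = '0000000000' + '10010101101' = 000000000010010101101 (21 bits)


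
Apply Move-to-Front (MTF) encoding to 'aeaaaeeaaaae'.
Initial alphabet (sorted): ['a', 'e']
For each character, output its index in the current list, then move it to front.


MTF encoding:
'a': index 0 in ['a', 'e'] -> ['a', 'e']
'e': index 1 in ['a', 'e'] -> ['e', 'a']
'a': index 1 in ['e', 'a'] -> ['a', 'e']
'a': index 0 in ['a', 'e'] -> ['a', 'e']
'a': index 0 in ['a', 'e'] -> ['a', 'e']
'e': index 1 in ['a', 'e'] -> ['e', 'a']
'e': index 0 in ['e', 'a'] -> ['e', 'a']
'a': index 1 in ['e', 'a'] -> ['a', 'e']
'a': index 0 in ['a', 'e'] -> ['a', 'e']
'a': index 0 in ['a', 'e'] -> ['a', 'e']
'a': index 0 in ['a', 'e'] -> ['a', 'e']
'e': index 1 in ['a', 'e'] -> ['e', 'a']


Output: [0, 1, 1, 0, 0, 1, 0, 1, 0, 0, 0, 1]


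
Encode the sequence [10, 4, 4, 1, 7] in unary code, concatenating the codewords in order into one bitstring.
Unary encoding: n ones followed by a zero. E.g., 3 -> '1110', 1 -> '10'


Encode each number as n ones followed by a terminating 0:
  10 -> 11111111110 (11 bits)
  4 -> 11110 (5 bits)
  4 -> 11110 (5 bits)
  1 -> 10 (2 bits)
  7 -> 11111110 (8 bits)
Total length = 11 + 5 + 5 + 2 + 8 = 31 bits.

Unary([10, 4, 4, 1, 7]) = 1111111111011110111101011111110 (31 bits)


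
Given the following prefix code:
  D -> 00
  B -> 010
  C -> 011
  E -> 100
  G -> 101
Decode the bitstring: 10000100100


Decoding step by step:
Bits 100 -> E
Bits 00 -> D
Bits 100 -> E
Bits 100 -> E


Decoded message: EDEE


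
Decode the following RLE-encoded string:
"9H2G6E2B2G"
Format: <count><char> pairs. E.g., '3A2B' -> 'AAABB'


Expanding each <count><char> pair:
  9H -> 'HHHHHHHHH'
  2G -> 'GG'
  6E -> 'EEEEEE'
  2B -> 'BB'
  2G -> 'GG'

Decoded = HHHHHHHHHGGEEEEEEBBGG


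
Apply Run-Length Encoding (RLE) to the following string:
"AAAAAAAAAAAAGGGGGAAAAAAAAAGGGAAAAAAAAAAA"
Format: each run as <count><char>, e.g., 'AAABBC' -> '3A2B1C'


Scanning runs left to right:
  i=0: run of 'A' x 12 -> '12A'
  i=12: run of 'G' x 5 -> '5G'
  i=17: run of 'A' x 9 -> '9A'
  i=26: run of 'G' x 3 -> '3G'
  i=29: run of 'A' x 11 -> '11A'

RLE = 12A5G9A3G11A


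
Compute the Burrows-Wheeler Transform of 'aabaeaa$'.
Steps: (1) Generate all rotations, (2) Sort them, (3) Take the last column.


Rotations (sorted):
  0: $aabaeaa -> last char: a
  1: a$aabaea -> last char: a
  2: aa$aabae -> last char: e
  3: aabaeaa$ -> last char: $
  4: abaeaa$a -> last char: a
  5: aeaa$aab -> last char: b
  6: baeaa$aa -> last char: a
  7: eaa$aaba -> last char: a


BWT = aae$abaa


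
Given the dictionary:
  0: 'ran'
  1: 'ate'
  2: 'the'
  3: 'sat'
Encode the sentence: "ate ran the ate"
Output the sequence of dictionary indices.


Look up each word in the dictionary:
  'ate' -> 1
  'ran' -> 0
  'the' -> 2
  'ate' -> 1

Encoded: [1, 0, 2, 1]


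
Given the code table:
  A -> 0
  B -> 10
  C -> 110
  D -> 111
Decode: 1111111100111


Decoding:
111 -> D
111 -> D
110 -> C
0 -> A
111 -> D


Result: DDCAD


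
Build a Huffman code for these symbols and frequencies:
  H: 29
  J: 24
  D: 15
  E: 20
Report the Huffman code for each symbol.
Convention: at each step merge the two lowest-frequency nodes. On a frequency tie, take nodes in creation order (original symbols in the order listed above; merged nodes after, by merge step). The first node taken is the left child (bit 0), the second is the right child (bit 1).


Huffman tree construction:
Step 1: Merge D(15) + E(20) = 35
Step 2: Merge J(24) + H(29) = 53
Step 3: Merge (D+E)(35) + (J+H)(53) = 88
Read each symbol's code off the tree from the root (left child = 0, right child = 1).

Codes:
  H: 11 (length 2)
  J: 10 (length 2)
  D: 00 (length 2)
  E: 01 (length 2)
Average code length: 176/88 = 2.0000 bits/symbol
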